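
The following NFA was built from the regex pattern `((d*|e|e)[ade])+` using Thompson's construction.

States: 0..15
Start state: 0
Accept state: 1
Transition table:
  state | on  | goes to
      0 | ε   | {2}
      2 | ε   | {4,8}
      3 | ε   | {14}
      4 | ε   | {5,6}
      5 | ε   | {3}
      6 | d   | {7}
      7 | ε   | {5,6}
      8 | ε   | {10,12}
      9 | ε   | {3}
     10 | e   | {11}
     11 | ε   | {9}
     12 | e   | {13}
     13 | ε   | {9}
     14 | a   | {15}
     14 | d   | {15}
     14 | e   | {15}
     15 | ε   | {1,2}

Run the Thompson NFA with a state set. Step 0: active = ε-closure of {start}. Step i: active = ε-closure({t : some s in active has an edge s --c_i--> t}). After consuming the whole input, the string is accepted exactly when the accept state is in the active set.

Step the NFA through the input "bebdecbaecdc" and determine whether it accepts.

Answer: REJECT

Steps:
S₀ = ε-closure({0}) = {0,2,3,4,5,6,8,10,12,14}
'b' @ 1: {}  — state set empty
rest 'ebdecbaecdc' ignored (set empty)
final: {}; accept 1 not in set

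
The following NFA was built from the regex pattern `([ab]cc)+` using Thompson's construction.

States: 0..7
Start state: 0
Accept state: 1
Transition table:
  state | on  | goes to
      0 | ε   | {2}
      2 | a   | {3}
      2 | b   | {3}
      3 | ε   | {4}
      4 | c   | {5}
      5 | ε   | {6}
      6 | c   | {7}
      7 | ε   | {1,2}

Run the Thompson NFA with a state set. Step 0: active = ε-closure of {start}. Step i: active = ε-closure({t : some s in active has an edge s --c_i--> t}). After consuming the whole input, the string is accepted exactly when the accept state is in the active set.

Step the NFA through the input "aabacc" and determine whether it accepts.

start: ε-closure({0}) = {0,2}
'a' @ 1: {3,4}
'a' @ 2: {}  — state set empty
rest 'bacc' ignored (set empty)
after full input: {}  (accept=1 not in)

Answer: REJECT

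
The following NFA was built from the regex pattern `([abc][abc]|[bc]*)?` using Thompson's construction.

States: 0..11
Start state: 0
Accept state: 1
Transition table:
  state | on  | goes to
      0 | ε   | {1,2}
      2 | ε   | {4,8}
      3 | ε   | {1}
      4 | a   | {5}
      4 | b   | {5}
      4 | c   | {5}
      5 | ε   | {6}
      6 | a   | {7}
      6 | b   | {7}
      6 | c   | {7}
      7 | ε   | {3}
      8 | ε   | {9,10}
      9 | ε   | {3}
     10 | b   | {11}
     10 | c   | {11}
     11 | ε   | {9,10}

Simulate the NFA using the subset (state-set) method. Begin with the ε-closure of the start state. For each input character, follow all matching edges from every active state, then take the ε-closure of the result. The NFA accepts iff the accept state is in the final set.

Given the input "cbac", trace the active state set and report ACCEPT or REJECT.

S₀ = ε-closure({0}) = {0,1,2,3,4,8,9,10}
'c' @ 1: {1,3,5,6,9,10,11}  ✓accept
'b' @ 2: {1,3,7,9,10,11}  ✓accept
'a' @ 3: {}  — state set empty
rest 'c' ignored (set empty)
after full input: {}  (accept=1 not in)

Answer: REJECT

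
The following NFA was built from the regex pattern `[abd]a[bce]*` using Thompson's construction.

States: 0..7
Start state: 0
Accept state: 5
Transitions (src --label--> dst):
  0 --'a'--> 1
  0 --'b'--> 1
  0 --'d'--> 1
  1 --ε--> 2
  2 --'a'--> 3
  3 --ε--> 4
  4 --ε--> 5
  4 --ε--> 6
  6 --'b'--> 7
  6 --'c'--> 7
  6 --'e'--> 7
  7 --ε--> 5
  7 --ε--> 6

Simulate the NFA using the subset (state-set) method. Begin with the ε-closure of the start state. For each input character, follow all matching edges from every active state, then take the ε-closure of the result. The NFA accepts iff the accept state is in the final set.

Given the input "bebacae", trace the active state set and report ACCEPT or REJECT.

initial (ε-close {0}): {0}
'b' @ 1: {1,2}
'e' @ 2: {}  — dead — no transitions
rest 'bacae' ignored (set empty)
end set {} — state 5 not in

Answer: REJECT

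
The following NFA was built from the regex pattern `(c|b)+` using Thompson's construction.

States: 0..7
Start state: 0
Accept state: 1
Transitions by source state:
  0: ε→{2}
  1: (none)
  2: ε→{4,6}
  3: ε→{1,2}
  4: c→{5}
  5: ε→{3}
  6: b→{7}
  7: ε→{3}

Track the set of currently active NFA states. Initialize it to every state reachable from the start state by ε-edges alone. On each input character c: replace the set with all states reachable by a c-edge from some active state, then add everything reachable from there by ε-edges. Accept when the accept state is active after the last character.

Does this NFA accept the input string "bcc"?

start: ε-closure({0}) = {0,2,4,6}
'b' @ 1: {1,2,3,4,6,7}  ✓accept
'c' @ 2: {1,2,3,4,5,6}  ✓accept
'c' @ 3: {1,2,3,4,5,6}  ✓accept
final: {1,2,3,4,5,6}; accept 1 in set

Answer: ACCEPT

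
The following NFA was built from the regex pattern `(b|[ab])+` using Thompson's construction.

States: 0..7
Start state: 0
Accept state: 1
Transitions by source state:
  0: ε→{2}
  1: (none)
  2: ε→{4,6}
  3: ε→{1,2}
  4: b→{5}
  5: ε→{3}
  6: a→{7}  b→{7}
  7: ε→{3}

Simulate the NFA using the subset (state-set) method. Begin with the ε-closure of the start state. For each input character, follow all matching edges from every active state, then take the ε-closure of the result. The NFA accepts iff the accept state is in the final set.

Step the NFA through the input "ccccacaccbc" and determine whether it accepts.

Answer: REJECT

Derivation:
initial (ε-close {0}): {0,2,4,6}
'c' @ 1: {}  — state set empty
rest 'cccacaccbc' ignored (set empty)
final: {}; accept 1 not in set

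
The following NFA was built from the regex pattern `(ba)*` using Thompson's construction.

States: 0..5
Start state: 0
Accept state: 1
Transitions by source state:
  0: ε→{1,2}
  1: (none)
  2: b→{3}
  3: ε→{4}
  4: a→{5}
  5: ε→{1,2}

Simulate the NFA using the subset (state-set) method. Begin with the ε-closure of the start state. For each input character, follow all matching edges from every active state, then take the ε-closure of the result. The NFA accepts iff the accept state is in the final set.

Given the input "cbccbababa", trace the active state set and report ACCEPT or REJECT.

S₀ = ε-closure({0}) = {0,1,2}
'c' @ 1: {}  — dead — no transitions
rest 'bccbababa' ignored (set empty)
after full input: {}  (accept=1 not in)

Answer: REJECT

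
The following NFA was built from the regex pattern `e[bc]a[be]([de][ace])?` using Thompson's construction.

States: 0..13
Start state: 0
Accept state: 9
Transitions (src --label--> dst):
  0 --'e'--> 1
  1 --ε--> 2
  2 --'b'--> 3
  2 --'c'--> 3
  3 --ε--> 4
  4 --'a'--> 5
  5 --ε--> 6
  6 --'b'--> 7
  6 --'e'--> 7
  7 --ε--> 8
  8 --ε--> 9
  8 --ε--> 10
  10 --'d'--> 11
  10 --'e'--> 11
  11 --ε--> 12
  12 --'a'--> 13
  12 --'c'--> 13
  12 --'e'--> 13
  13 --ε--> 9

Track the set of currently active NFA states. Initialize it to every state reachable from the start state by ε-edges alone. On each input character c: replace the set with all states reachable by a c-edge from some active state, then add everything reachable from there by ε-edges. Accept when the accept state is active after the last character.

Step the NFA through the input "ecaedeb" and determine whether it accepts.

Answer: REJECT

Trace:
start: ε-closure({0}) = {0}
'e' @ 1: {1,2}
'c' @ 2: {3,4}
'a' @ 3: {5,6}
'e' @ 4: {7,8,9,10}  ✓accept
'd' @ 5: {11,12}
'e' @ 6: {9,13}  ✓accept
'b' @ 7: {}  — dead — no transitions
after full input: {}  (accept=9 not in)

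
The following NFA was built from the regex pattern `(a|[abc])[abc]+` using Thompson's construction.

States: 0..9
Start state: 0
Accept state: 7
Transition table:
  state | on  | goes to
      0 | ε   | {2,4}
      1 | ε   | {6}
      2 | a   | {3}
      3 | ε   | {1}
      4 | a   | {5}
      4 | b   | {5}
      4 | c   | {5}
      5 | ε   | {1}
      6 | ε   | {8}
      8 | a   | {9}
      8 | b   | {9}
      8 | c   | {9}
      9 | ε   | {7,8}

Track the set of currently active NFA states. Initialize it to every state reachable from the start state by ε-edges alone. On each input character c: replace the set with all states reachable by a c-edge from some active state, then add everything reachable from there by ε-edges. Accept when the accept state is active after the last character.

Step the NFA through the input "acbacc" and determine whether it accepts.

Answer: ACCEPT

Derivation:
S₀ = ε-closure({0}) = {0,2,4}
'a' @ 1: {1,3,5,6,8}
'c' @ 2: {7,8,9}  [accepting]
'b' @ 3: {7,8,9}  [accepting]
'a' @ 4: {7,8,9}  [accepting]
'c' @ 5: {7,8,9}  [accepting]
'c' @ 6: {7,8,9}  [accepting]
final: {7,8,9}; accept 7 in set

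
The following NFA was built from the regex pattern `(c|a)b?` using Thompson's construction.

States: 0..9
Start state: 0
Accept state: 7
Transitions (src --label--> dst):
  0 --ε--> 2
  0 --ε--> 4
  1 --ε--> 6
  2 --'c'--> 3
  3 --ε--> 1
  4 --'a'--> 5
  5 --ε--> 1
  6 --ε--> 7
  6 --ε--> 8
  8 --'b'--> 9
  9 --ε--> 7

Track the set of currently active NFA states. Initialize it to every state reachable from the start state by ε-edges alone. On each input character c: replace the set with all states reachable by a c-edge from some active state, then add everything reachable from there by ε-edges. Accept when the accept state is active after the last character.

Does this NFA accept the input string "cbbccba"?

Answer: REJECT

Derivation:
S₀ = ε-closure({0}) = {0,2,4}
'c' @ 1: {1,3,6,7,8}  (accept∈set)
'b' @ 2: {7,9}  (accept∈set)
'b' @ 3: {}  — no active states
rest 'ccba' ignored (set empty)
end set {} — state 7 not in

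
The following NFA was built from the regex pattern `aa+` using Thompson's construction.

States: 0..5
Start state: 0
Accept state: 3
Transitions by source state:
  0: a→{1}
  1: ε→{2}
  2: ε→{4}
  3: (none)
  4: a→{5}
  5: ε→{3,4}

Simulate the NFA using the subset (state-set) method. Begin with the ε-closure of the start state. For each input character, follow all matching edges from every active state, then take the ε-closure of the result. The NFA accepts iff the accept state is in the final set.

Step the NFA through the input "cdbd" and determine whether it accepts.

initial (ε-close {0}): {0}
'c' @ 1: {}  — state set empty
rest 'dbd' ignored (set empty)
after full input: {}  (accept=3 not in)

Answer: REJECT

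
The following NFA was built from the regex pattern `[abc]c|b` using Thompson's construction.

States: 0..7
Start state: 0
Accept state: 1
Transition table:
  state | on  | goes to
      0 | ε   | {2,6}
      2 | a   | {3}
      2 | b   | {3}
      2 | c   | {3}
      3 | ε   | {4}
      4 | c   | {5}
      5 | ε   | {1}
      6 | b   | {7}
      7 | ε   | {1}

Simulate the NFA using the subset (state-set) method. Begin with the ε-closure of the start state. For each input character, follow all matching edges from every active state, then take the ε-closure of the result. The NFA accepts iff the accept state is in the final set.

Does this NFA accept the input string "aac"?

Answer: REJECT

Derivation:
initial (ε-close {0}): {0,2,6}
'a' @ 1: {3,4}
'a' @ 2: {}  — state set empty
rest 'c' ignored (set empty)
end set {} — state 1 not in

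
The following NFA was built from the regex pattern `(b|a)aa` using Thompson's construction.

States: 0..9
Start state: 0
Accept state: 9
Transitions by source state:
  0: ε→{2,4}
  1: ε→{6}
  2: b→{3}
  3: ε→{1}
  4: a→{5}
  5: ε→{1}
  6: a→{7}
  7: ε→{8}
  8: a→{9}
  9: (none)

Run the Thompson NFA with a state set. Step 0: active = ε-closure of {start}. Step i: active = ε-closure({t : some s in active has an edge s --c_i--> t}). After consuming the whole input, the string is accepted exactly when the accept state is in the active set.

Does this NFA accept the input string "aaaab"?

Answer: REJECT

Steps:
start: ε-closure({0}) = {0,2,4}
'a' @ 1: {1,5,6}
'a' @ 2: {7,8}
'a' @ 3: {9}  [accepting]
'a' @ 4: {}  — state set empty
rest 'b' ignored (set empty)
final: {}; accept 9 not in set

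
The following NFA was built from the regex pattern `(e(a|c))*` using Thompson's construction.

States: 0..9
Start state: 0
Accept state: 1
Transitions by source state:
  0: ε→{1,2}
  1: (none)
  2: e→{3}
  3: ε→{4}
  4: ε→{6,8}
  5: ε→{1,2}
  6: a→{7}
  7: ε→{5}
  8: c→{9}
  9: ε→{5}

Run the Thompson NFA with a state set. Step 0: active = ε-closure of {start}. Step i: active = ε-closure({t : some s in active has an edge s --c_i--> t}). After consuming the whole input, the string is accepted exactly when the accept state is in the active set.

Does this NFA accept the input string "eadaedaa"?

start: ε-closure({0}) = {0,1,2}
'e' @ 1: {3,4,6,8}
'a' @ 2: {1,2,5,7}  ✓accept
'd' @ 3: {}  — no active states
rest 'aedaa' ignored (set empty)
after full input: {}  (accept=1 not in)

Answer: REJECT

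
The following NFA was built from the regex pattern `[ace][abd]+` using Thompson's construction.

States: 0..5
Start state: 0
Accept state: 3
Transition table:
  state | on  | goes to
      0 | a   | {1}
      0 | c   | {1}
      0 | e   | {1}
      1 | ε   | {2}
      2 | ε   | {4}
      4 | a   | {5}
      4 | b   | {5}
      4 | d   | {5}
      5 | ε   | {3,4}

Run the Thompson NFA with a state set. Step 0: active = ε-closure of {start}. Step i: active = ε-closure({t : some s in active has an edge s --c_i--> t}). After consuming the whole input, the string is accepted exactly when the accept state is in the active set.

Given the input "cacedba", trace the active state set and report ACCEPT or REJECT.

S₀ = ε-closure({0}) = {0}
'c' @ 1: {1,2,4}
'a' @ 2: {3,4,5}  ✓accept
'c' @ 3: {}  — state set empty
rest 'edba' ignored (set empty)
after full input: {}  (accept=3 not in)

Answer: REJECT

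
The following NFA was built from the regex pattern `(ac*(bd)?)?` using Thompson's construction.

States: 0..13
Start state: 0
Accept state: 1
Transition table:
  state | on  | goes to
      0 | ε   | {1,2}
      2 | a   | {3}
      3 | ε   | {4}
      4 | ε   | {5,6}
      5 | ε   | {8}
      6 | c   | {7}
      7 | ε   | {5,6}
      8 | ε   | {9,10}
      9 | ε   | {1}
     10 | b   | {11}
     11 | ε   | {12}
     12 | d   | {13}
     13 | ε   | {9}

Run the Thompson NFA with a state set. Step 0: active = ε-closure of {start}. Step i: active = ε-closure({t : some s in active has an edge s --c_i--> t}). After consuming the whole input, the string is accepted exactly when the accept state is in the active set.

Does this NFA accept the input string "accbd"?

initial (ε-close {0}): {0,1,2}
'a' @ 1: {1,3,4,5,6,8,9,10}  (accept∈set)
'c' @ 2: {1,5,6,7,8,9,10}  (accept∈set)
'c' @ 3: {1,5,6,7,8,9,10}  (accept∈set)
'b' @ 4: {11,12}
'd' @ 5: {1,9,13}  (accept∈set)
final: {1,9,13}; accept 1 in set

Answer: ACCEPT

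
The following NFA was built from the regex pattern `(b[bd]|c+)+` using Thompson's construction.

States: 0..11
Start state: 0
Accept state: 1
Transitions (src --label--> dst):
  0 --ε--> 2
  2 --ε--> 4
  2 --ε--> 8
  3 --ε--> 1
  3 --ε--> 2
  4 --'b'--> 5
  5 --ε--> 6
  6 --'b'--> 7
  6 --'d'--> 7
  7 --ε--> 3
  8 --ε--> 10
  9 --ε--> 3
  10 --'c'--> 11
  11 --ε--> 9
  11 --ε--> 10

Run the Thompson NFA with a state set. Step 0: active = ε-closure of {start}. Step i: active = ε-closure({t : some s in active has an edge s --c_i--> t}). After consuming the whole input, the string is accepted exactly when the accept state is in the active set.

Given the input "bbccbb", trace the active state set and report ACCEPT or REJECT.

Answer: ACCEPT

Steps:
S₀ = ε-closure({0}) = {0,2,4,8,10}
'b' @ 1: {5,6}
'b' @ 2: {1,2,3,4,7,8,10}  ✓accept
'c' @ 3: {1,2,3,4,8,9,10,11}  ✓accept
'c' @ 4: {1,2,3,4,8,9,10,11}  ✓accept
'b' @ 5: {5,6}
'b' @ 6: {1,2,3,4,7,8,10}  ✓accept
after full input: {1,2,3,4,7,8,10}  (accept=1 in)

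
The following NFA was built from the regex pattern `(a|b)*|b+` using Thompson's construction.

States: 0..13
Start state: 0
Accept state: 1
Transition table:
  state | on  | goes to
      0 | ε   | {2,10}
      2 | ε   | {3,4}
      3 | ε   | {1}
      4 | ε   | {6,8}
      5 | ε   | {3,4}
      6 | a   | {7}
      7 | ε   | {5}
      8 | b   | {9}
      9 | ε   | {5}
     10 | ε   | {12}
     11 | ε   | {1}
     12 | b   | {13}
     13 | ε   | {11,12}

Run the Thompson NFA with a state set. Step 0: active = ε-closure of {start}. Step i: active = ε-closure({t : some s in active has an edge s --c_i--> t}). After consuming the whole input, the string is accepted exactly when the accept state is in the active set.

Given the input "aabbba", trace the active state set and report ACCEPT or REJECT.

S₀ = ε-closure({0}) = {0,1,2,3,4,6,8,10,12}
'a' @ 1: {1,3,4,5,6,7,8}  ✓accept
'a' @ 2: {1,3,4,5,6,7,8}  ✓accept
'b' @ 3: {1,3,4,5,6,8,9}  ✓accept
'b' @ 4: {1,3,4,5,6,8,9}  ✓accept
'b' @ 5: {1,3,4,5,6,8,9}  ✓accept
'a' @ 6: {1,3,4,5,6,7,8}  ✓accept
end set {1,3,4,5,6,7,8} — state 1 in

Answer: ACCEPT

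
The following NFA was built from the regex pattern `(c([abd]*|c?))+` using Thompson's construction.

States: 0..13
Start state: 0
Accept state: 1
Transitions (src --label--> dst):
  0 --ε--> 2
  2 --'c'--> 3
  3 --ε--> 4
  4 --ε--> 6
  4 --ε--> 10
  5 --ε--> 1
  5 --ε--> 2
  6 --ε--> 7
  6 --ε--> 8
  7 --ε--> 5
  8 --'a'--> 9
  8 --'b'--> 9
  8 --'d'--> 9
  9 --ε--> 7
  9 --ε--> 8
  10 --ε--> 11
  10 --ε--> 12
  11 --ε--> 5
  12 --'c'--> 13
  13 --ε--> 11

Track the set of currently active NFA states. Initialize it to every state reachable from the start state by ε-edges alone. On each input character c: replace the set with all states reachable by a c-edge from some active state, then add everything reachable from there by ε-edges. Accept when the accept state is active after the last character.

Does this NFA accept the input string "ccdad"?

Answer: ACCEPT

Steps:
start: ε-closure({0}) = {0,2}
'c' @ 1: {1,2,3,4,5,6,7,8,10,11,12}  ✓accept
'c' @ 2: {1,2,3,4,5,6,7,8,10,11,12,13}  ✓accept
'd' @ 3: {1,2,5,7,8,9}  ✓accept
'a' @ 4: {1,2,5,7,8,9}  ✓accept
'd' @ 5: {1,2,5,7,8,9}  ✓accept
final: {1,2,5,7,8,9}; accept 1 in set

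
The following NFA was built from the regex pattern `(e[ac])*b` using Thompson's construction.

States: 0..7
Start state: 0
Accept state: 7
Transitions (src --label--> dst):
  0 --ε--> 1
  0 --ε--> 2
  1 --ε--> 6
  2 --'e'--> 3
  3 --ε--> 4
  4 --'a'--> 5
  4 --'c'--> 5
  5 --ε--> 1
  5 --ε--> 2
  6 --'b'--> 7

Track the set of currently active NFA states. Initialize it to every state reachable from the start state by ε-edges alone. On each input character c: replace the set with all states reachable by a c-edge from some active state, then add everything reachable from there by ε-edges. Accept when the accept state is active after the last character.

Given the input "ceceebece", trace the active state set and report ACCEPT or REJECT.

Answer: REJECT

Trace:
S₀ = ε-closure({0}) = {0,1,2,6}
'c' @ 1: {}  — state set empty
rest 'eceebece' ignored (set empty)
end set {} — state 7 not in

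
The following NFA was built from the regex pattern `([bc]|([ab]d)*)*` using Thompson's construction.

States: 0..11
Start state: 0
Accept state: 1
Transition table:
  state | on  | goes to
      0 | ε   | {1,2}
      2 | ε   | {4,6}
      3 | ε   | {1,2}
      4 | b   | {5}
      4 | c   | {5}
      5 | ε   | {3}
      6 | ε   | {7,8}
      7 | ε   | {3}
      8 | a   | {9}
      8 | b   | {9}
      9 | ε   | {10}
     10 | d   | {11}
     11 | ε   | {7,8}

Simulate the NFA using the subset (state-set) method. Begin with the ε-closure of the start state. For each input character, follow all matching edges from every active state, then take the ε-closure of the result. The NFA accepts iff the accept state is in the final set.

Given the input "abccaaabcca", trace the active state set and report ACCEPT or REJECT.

initial (ε-close {0}): {0,1,2,3,4,6,7,8}
'a' @ 1: {9,10}
'b' @ 2: {}  — no active states
rest 'ccaaabcca' ignored (set empty)
end set {} — state 1 not in

Answer: REJECT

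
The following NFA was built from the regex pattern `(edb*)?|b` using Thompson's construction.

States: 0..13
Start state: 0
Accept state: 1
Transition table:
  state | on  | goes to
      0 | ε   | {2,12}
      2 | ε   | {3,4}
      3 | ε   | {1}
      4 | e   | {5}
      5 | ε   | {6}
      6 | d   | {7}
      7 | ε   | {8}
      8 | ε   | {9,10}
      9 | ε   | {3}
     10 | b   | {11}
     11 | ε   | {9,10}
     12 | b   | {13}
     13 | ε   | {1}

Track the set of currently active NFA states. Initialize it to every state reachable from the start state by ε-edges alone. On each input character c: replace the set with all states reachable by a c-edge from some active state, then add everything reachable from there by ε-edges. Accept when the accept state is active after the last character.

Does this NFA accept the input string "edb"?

Answer: ACCEPT

Steps:
start: ε-closure({0}) = {0,1,2,3,4,12}
'e' @ 1: {5,6}
'd' @ 2: {1,3,7,8,9,10}  (accept∈set)
'b' @ 3: {1,3,9,10,11}  (accept∈set)
end set {1,3,9,10,11} — state 1 in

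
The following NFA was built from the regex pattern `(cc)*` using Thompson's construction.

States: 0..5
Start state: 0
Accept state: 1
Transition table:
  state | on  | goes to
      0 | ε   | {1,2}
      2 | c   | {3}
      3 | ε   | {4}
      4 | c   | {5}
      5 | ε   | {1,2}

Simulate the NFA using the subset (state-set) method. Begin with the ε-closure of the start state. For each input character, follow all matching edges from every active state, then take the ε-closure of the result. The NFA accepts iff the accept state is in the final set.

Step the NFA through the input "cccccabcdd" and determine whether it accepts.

start: ε-closure({0}) = {0,1,2}
'c' @ 1: {3,4}
'c' @ 2: {1,2,5}  [accepting]
'c' @ 3: {3,4}
'c' @ 4: {1,2,5}  [accepting]
'c' @ 5: {3,4}
'a' @ 6: {}  — dead — no transitions
rest 'bcdd' ignored (set empty)
final: {}; accept 1 not in set

Answer: REJECT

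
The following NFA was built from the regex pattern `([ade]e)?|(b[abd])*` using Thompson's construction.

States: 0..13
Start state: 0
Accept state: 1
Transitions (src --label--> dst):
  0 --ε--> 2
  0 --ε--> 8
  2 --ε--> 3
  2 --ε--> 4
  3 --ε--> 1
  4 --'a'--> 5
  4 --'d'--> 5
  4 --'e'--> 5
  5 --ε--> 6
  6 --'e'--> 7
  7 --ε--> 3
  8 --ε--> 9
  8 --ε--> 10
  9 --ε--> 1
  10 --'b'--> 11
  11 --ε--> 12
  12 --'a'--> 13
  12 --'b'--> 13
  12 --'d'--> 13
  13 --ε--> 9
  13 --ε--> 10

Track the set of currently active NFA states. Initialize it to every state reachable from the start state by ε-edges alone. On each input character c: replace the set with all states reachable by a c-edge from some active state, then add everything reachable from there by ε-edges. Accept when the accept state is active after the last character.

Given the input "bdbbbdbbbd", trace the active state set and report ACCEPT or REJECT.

Answer: ACCEPT

Derivation:
start: ε-closure({0}) = {0,1,2,3,4,8,9,10}
'b' @ 1: {11,12}
'd' @ 2: {1,9,10,13}  ✓accept
'b' @ 3: {11,12}
'b' @ 4: {1,9,10,13}  ✓accept
'b' @ 5: {11,12}
'd' @ 6: {1,9,10,13}  ✓accept
'b' @ 7: {11,12}
'b' @ 8: {1,9,10,13}  ✓accept
'b' @ 9: {11,12}
'd' @ 10: {1,9,10,13}  ✓accept
final: {1,9,10,13}; accept 1 in set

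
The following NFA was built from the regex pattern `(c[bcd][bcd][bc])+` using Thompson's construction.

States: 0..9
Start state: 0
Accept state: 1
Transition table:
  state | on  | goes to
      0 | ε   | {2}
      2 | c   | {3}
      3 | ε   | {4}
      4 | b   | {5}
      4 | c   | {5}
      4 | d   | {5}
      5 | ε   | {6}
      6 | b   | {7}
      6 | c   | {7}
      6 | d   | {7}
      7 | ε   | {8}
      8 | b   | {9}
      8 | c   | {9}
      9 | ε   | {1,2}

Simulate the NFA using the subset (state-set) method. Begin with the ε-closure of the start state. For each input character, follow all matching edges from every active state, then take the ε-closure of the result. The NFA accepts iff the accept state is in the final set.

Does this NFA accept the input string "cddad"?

start: ε-closure({0}) = {0,2}
'c' @ 1: {3,4}
'd' @ 2: {5,6}
'd' @ 3: {7,8}
'a' @ 4: {}  — state set empty
rest 'd' ignored (set empty)
end set {} — state 1 not in

Answer: REJECT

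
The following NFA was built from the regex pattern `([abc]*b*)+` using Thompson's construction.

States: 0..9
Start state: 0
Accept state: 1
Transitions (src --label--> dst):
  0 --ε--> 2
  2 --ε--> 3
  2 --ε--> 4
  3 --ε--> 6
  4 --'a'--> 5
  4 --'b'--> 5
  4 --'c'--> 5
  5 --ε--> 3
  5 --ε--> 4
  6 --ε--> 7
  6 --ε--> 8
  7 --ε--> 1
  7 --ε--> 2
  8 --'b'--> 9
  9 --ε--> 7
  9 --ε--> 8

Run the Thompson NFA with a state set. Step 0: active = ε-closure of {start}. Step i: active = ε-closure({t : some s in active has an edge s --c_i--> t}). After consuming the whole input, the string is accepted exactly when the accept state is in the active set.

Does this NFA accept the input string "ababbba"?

Answer: ACCEPT

Steps:
S₀ = ε-closure({0}) = {0,1,2,3,4,6,7,8}
'a' @ 1: {1,2,3,4,5,6,7,8}  ✓accept
'b' @ 2: {1,2,3,4,5,6,7,8,9}  ✓accept
'a' @ 3: {1,2,3,4,5,6,7,8}  ✓accept
'b' @ 4: {1,2,3,4,5,6,7,8,9}  ✓accept
'b' @ 5: {1,2,3,4,5,6,7,8,9}  ✓accept
'b' @ 6: {1,2,3,4,5,6,7,8,9}  ✓accept
'a' @ 7: {1,2,3,4,5,6,7,8}  ✓accept
final: {1,2,3,4,5,6,7,8}; accept 1 in set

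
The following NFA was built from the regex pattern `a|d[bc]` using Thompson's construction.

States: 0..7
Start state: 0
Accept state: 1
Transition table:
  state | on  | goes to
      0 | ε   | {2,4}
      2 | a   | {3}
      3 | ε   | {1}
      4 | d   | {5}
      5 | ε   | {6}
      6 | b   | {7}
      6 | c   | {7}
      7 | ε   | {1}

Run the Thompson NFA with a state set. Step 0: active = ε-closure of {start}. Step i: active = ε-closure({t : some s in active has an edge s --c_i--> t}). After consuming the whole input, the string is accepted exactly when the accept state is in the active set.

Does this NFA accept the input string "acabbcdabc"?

S₀ = ε-closure({0}) = {0,2,4}
'a' @ 1: {1,3}  [accepting]
'c' @ 2: {}  — dead — no transitions
rest 'abbcdabc' ignored (set empty)
final: {}; accept 1 not in set

Answer: REJECT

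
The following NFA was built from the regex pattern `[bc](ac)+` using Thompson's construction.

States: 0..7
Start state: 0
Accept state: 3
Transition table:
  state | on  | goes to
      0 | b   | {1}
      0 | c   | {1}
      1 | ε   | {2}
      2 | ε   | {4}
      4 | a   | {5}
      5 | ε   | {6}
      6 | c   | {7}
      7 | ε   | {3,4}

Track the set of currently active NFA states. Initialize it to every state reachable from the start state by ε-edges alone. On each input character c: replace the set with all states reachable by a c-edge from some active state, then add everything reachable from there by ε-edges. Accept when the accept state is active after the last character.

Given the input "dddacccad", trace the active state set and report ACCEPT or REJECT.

S₀ = ε-closure({0}) = {0}
'd' @ 1: {}  — dead — no transitions
rest 'ddacccad' ignored (set empty)
after full input: {}  (accept=3 not in)

Answer: REJECT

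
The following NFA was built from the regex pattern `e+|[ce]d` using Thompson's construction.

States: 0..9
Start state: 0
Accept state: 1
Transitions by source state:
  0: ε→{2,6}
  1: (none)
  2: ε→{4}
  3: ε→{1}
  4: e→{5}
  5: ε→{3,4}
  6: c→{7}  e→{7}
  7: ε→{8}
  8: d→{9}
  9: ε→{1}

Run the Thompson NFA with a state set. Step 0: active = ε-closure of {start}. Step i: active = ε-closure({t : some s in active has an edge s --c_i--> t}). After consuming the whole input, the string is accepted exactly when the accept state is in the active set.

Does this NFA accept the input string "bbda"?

start: ε-closure({0}) = {0,2,4,6}
'b' @ 1: {}  — state set empty
rest 'bda' ignored (set empty)
final: {}; accept 1 not in set

Answer: REJECT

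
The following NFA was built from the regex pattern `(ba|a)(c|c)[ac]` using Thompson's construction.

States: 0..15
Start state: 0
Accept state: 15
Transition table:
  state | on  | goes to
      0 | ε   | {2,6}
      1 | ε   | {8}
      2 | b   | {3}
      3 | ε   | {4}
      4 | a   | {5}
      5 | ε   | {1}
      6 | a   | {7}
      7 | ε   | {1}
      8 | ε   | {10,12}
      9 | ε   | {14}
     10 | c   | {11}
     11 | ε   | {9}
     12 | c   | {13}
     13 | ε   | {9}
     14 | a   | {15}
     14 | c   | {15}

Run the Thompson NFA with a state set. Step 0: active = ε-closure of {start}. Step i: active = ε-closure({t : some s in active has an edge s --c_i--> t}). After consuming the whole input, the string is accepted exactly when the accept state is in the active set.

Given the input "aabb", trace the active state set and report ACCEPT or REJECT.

initial (ε-close {0}): {0,2,6}
'a' @ 1: {1,7,8,10,12}
'a' @ 2: {}  — state set empty
rest 'bb' ignored (set empty)
end set {} — state 15 not in

Answer: REJECT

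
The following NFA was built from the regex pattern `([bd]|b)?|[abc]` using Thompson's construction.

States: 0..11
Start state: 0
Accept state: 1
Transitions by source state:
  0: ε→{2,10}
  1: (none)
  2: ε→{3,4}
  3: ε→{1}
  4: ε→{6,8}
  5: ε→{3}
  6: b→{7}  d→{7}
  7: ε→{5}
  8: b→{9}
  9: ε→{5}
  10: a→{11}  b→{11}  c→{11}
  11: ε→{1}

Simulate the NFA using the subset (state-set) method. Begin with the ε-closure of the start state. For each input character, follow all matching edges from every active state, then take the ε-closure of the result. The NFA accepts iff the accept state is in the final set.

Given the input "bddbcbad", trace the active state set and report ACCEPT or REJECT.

start: ε-closure({0}) = {0,1,2,3,4,6,8,10}
'b' @ 1: {1,3,5,7,9,11}  ✓accept
'd' @ 2: {}  — state set empty
rest 'dbcbad' ignored (set empty)
after full input: {}  (accept=1 not in)

Answer: REJECT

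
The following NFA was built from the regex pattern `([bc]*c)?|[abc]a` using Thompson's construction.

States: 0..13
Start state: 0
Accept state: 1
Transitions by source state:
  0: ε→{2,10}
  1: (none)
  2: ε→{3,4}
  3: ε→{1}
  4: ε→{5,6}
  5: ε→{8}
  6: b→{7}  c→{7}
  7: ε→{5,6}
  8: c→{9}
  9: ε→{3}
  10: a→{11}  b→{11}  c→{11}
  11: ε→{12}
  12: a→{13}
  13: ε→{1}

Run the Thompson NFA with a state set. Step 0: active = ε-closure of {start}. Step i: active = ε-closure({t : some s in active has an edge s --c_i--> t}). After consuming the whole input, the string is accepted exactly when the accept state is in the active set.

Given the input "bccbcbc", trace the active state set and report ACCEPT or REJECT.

Answer: ACCEPT

Derivation:
initial (ε-close {0}): {0,1,2,3,4,5,6,8,10}
'b' @ 1: {5,6,7,8,11,12}
'c' @ 2: {1,3,5,6,7,8,9}  [accepting]
'c' @ 3: {1,3,5,6,7,8,9}  [accepting]
'b' @ 4: {5,6,7,8}
'c' @ 5: {1,3,5,6,7,8,9}  [accepting]
'b' @ 6: {5,6,7,8}
'c' @ 7: {1,3,5,6,7,8,9}  [accepting]
end set {1,3,5,6,7,8,9} — state 1 in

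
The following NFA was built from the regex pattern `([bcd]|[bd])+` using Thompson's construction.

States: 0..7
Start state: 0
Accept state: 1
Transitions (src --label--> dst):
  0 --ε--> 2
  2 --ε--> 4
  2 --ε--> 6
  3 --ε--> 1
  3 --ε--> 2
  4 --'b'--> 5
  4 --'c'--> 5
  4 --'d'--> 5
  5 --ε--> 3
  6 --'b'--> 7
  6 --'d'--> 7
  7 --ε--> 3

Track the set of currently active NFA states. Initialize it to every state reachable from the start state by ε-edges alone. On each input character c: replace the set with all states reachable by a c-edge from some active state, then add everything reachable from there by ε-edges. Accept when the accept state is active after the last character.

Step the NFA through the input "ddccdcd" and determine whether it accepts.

S₀ = ε-closure({0}) = {0,2,4,6}
'd' @ 1: {1,2,3,4,5,6,7}  [accepting]
'd' @ 2: {1,2,3,4,5,6,7}  [accepting]
'c' @ 3: {1,2,3,4,5,6}  [accepting]
'c' @ 4: {1,2,3,4,5,6}  [accepting]
'd' @ 5: {1,2,3,4,5,6,7}  [accepting]
'c' @ 6: {1,2,3,4,5,6}  [accepting]
'd' @ 7: {1,2,3,4,5,6,7}  [accepting]
end set {1,2,3,4,5,6,7} — state 1 in

Answer: ACCEPT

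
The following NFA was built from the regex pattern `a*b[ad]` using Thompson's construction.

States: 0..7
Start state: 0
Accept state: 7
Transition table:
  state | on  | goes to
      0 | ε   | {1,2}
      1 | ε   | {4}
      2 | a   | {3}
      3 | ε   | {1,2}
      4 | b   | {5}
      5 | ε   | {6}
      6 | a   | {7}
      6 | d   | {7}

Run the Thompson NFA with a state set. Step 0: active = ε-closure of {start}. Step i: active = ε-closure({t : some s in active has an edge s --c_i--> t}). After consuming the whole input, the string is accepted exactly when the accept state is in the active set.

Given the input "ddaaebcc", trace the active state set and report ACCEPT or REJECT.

Answer: REJECT

Trace:
initial (ε-close {0}): {0,1,2,4}
'd' @ 1: {}  — no active states
rest 'daaebcc' ignored (set empty)
final: {}; accept 7 not in set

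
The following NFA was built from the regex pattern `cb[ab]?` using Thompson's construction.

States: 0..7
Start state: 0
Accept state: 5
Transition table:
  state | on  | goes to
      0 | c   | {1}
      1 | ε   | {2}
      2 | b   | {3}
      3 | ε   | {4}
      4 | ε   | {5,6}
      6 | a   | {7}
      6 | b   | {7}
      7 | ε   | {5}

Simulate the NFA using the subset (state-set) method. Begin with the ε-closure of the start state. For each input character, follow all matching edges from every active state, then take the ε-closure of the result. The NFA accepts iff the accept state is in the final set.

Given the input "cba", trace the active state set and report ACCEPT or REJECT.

Answer: ACCEPT

Trace:
S₀ = ε-closure({0}) = {0}
'c' @ 1: {1,2}
'b' @ 2: {3,4,5,6}  (accept∈set)
'a' @ 3: {5,7}  (accept∈set)
end set {5,7} — state 5 in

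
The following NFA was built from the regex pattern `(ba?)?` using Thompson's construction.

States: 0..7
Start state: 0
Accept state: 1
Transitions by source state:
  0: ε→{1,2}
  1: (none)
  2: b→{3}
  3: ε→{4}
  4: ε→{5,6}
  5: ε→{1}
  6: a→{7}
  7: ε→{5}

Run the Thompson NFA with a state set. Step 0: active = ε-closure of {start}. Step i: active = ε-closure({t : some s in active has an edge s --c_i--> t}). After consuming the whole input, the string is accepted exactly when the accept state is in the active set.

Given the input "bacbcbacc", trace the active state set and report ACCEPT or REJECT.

initial (ε-close {0}): {0,1,2}
'b' @ 1: {1,3,4,5,6}  [accepting]
'a' @ 2: {1,5,7}  [accepting]
'c' @ 3: {}  — state set empty
rest 'bcbacc' ignored (set empty)
final: {}; accept 1 not in set

Answer: REJECT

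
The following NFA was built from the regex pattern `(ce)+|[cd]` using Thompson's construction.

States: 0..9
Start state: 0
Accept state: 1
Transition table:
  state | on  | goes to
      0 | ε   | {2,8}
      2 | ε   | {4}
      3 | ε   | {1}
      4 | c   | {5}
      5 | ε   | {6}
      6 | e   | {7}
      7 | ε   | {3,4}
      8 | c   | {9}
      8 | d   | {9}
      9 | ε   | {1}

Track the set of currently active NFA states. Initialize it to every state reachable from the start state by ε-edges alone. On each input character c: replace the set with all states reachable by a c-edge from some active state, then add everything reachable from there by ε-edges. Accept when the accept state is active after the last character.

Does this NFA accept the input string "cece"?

start: ε-closure({0}) = {0,2,4,8}
'c' @ 1: {1,5,6,9}  ✓accept
'e' @ 2: {1,3,4,7}  ✓accept
'c' @ 3: {5,6}
'e' @ 4: {1,3,4,7}  ✓accept
final: {1,3,4,7}; accept 1 in set

Answer: ACCEPT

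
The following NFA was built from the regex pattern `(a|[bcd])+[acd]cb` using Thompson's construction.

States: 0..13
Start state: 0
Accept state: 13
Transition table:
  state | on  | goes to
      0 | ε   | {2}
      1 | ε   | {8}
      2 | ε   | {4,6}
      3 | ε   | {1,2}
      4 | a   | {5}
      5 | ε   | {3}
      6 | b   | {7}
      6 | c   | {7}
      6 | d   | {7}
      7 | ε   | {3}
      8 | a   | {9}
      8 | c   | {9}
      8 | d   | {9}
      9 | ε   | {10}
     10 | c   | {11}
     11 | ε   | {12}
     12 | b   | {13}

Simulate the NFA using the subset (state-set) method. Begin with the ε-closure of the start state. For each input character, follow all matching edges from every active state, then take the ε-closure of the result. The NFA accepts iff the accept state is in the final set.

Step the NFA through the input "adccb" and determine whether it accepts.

Answer: ACCEPT

Steps:
start: ε-closure({0}) = {0,2,4,6}
'a' @ 1: {1,2,3,4,5,6,8}
'd' @ 2: {1,2,3,4,6,7,8,9,10}
'c' @ 3: {1,2,3,4,6,7,8,9,10,11,12}
'c' @ 4: {1,2,3,4,6,7,8,9,10,11,12}
'b' @ 5: {1,2,3,4,6,7,8,13}  (accept∈set)
end set {1,2,3,4,6,7,8,13} — state 13 in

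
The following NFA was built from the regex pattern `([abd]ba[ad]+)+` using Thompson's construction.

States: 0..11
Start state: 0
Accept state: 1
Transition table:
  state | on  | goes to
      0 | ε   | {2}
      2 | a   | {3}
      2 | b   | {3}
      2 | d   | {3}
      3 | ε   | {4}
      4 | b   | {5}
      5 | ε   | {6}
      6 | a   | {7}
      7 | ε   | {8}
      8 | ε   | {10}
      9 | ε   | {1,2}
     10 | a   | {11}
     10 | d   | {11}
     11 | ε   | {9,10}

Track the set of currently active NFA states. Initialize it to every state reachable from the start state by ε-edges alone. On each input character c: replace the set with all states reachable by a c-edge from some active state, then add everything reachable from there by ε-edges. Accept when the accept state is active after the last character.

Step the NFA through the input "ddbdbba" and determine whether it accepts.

start: ε-closure({0}) = {0,2}
'd' @ 1: {3,4}
'd' @ 2: {}  — state set empty
rest 'bdbba' ignored (set empty)
end set {} — state 1 not in

Answer: REJECT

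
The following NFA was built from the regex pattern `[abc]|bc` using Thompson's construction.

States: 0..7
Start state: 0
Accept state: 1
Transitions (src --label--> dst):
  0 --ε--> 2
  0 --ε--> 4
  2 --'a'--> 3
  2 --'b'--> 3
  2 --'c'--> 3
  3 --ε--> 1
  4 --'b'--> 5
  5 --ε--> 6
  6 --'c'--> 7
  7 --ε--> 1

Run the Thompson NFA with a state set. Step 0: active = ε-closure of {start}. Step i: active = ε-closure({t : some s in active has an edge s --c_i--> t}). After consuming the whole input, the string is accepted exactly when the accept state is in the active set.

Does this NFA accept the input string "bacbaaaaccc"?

initial (ε-close {0}): {0,2,4}
'b' @ 1: {1,3,5,6}  ✓accept
'a' @ 2: {}  — no active states
rest 'cbaaaaccc' ignored (set empty)
end set {} — state 1 not in

Answer: REJECT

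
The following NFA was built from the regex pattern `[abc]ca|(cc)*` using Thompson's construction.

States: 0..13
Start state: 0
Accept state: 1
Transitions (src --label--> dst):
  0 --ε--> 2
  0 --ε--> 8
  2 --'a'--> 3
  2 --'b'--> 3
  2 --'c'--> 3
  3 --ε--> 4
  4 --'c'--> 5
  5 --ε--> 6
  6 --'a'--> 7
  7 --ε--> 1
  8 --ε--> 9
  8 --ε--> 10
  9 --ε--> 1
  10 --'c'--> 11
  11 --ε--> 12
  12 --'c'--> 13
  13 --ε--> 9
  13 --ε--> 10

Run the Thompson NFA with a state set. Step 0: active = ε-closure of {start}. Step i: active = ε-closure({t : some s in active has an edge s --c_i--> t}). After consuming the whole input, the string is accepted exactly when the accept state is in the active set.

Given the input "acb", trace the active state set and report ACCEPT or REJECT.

Answer: REJECT

Steps:
S₀ = ε-closure({0}) = {0,1,2,8,9,10}
'a' @ 1: {3,4}
'c' @ 2: {5,6}
'b' @ 3: {}  — dead — no transitions
end set {} — state 1 not in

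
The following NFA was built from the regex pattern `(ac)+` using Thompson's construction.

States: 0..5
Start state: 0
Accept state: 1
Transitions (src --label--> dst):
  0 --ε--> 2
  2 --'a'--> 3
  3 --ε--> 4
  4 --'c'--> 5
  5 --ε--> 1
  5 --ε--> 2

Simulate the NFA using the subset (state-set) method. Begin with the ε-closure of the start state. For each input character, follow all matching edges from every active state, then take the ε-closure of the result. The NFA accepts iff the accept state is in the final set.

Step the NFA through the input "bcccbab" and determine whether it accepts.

Answer: REJECT

Steps:
start: ε-closure({0}) = {0,2}
'b' @ 1: {}  — no active states
rest 'cccbab' ignored (set empty)
final: {}; accept 1 not in set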